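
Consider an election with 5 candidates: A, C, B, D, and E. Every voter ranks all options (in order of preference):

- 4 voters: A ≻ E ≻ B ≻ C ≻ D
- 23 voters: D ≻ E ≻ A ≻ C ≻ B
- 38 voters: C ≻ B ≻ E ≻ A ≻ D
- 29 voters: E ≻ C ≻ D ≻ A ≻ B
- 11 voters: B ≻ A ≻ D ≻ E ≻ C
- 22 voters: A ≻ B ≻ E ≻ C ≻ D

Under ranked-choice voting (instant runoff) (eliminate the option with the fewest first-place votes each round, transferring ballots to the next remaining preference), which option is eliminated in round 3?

A

Round 1: A 26, C 38, B 11, D 23, E 29. Eliminate B.
Round 2: A 37, C 38, D 23, E 29. Eliminate D.
Round 3: A 37, C 38, E 52. Eliminate A.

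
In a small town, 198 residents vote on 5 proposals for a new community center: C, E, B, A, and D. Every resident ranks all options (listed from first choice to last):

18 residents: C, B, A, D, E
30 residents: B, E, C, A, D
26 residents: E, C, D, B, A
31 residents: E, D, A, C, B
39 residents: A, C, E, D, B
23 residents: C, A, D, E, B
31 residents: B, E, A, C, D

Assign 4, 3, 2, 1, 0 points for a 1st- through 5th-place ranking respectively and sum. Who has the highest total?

C: 18·4 + 30·2 + 26·3 + 31·1 + 39·3 + 23·4 + 31·1 = 481
E: 18·0 + 30·3 + 26·4 + 31·4 + 39·2 + 23·1 + 31·3 = 512
B: 18·3 + 30·4 + 26·1 + 31·0 + 39·0 + 23·0 + 31·4 = 324
A: 18·2 + 30·1 + 26·0 + 31·2 + 39·4 + 23·3 + 31·2 = 415
D: 18·1 + 30·0 + 26·2 + 31·3 + 39·1 + 23·2 + 31·0 = 248
E has the highest Borda score (512).

E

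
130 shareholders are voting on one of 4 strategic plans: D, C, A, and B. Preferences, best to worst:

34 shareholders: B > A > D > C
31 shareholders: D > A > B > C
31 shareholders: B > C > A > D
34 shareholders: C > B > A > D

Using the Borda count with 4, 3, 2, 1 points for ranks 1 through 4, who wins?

D: 34·2 + 31·4 + 31·1 + 34·1 = 257
C: 34·1 + 31·1 + 31·3 + 34·4 = 294
A: 34·3 + 31·3 + 31·2 + 34·2 = 325
B: 34·4 + 31·2 + 31·4 + 34·3 = 424
B has the highest Borda score (424).

B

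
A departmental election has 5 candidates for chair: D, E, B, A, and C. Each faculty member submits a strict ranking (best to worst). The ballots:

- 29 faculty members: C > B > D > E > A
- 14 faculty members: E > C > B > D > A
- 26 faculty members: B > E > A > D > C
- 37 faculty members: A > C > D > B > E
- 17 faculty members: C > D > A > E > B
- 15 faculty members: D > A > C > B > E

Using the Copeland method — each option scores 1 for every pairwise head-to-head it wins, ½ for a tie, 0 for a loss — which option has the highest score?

D: beats E and A; ties B; loses to C → score 2.5.
E: ties A; loses to D, B, and C → score 0.5.
B: beats E; ties D and A; loses to C → score 2.
A: beats C; ties E and B; loses to D → score 2.
C: beats D, E, and B; loses to A → score 3.
C has the best pairwise record.

C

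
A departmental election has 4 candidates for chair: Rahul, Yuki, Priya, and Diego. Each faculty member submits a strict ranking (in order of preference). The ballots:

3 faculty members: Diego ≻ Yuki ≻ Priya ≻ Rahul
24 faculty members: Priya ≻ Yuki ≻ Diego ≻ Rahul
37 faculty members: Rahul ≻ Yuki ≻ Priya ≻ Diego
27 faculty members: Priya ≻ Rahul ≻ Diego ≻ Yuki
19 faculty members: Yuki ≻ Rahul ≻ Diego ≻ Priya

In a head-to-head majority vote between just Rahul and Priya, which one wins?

Voters preferring Rahul to Priya: 56; preferring Priya to Rahul: 54.
Rahul wins the head-to-head.

Rahul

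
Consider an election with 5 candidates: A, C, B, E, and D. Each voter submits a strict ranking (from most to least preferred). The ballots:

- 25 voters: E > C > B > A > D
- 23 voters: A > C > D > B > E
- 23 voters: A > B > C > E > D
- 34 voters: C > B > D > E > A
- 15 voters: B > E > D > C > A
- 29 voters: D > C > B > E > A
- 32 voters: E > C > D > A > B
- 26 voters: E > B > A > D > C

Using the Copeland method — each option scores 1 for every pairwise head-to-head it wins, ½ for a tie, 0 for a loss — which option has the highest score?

A: loses to C, B, E, and D → score 0.
C: beats A, B, E, and D → score 4.
B: beats A, E, and D; loses to C → score 3.
E: beats A and D; loses to C and B → score 2.
D: beats A; loses to C, B, and E → score 1.
C has the best pairwise record.

C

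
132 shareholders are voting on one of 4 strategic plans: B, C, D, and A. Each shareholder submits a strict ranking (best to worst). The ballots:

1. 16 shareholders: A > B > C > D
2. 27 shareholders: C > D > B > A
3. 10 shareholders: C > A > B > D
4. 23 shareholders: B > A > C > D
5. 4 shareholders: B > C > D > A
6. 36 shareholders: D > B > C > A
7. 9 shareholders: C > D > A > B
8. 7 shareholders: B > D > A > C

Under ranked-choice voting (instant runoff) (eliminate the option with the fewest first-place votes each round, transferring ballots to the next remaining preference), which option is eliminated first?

Round 1: B 34, C 46, D 36, A 16. Eliminate A.

A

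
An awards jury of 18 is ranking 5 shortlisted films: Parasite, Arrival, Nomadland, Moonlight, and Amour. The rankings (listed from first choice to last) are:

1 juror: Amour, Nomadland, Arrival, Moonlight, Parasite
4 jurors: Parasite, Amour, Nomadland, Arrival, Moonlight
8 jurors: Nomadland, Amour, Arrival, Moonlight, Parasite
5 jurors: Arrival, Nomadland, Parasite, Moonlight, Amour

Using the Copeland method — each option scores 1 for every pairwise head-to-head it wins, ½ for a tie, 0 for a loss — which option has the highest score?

Nomadland

Parasite: ties Moonlight and Amour; loses to Arrival and Nomadland → score 1.
Arrival: beats Parasite and Moonlight; loses to Nomadland and Amour → score 2.
Nomadland: beats Parasite, Arrival, Moonlight, and Amour → score 4.
Moonlight: ties Parasite; loses to Arrival, Nomadland, and Amour → score 0.5.
Amour: beats Arrival and Moonlight; ties Parasite; loses to Nomadland → score 2.5.
Nomadland has the best pairwise record.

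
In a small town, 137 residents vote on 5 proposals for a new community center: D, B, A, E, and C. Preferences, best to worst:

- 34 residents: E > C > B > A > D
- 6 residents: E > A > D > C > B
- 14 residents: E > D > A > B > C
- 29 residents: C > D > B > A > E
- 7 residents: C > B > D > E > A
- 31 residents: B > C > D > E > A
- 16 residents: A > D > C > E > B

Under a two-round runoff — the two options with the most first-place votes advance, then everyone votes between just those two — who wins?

C

Round 1 first-place votes: D 0, B 31, A 16, E 54, C 36.
E and C advance.
Runoff: E is preferred to C by 54 voters; C by 83.
C wins the runoff.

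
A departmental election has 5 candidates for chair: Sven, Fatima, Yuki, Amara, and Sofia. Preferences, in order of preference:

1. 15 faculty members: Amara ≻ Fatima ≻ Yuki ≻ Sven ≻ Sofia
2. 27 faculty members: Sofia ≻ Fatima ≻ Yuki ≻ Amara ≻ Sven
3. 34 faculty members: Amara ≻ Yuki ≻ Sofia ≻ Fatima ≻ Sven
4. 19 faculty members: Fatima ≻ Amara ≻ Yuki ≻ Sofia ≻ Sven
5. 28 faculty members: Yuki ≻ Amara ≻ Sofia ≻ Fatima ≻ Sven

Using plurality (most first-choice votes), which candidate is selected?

Amara

First-place votes: Sven 0, Fatima 19, Yuki 28, Amara 49, Sofia 27.
Amara has the most first-place votes.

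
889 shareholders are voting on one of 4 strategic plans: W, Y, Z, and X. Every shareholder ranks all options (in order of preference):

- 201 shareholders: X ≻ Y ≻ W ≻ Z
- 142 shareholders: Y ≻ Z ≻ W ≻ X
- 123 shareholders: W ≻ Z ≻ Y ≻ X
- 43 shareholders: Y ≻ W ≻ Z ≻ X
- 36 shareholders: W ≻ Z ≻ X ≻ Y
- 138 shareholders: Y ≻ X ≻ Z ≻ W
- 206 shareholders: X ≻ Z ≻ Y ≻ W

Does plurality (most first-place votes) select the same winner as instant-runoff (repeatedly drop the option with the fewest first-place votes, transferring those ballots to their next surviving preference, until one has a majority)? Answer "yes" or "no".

no

Plurality — first-place votes: W 159, Y 323, Z 0, X 407. Winner: X.
Instant-runoff — R1 W 159, Y 323, Z 0, X 407 (Z out); R2 W 159, Y 323, X 407 (W out); R3 Y 446, X 443 (Y winner). Winner: Y.
The two methods disagree.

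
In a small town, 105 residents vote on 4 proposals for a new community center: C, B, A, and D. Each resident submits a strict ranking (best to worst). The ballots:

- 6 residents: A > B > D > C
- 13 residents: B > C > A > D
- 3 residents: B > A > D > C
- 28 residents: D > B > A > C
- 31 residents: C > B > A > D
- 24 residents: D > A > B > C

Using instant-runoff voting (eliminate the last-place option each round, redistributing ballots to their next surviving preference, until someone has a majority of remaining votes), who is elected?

Round 1: C 31, B 16, A 6, D 52. Eliminate A.
Round 2: C 31, B 22, D 52. Eliminate B.
Round 3: C 44, D 61. D has a majority.

D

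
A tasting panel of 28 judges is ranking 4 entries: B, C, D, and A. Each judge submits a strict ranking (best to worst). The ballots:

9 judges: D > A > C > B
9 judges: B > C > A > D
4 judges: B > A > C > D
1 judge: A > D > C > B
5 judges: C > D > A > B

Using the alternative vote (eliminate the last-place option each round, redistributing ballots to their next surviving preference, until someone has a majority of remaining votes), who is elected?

Round 1: B 13, C 5, D 9, A 1. Eliminate A.
Round 2: B 13, C 5, D 10. Eliminate C.
Round 3: B 13, D 15. D has a majority.

D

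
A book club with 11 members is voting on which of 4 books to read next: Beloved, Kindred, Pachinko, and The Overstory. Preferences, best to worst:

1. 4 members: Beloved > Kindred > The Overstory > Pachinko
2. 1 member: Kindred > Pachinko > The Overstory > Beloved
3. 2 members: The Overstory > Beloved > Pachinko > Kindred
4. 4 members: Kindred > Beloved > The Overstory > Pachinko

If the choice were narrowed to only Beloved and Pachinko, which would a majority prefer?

Voters preferring Beloved to Pachinko: 10; preferring Pachinko to Beloved: 1.
Beloved wins the head-to-head.

Beloved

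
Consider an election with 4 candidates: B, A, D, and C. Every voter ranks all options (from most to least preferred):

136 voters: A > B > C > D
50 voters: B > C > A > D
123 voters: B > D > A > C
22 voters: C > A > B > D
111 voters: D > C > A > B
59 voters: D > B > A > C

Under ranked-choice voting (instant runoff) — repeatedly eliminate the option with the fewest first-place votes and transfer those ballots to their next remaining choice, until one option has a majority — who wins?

Round 1: B 173, A 136, D 170, C 22. Eliminate C.
Round 2: B 173, A 158, D 170. Eliminate A.
Round 3: B 331, D 170. B has a majority.

B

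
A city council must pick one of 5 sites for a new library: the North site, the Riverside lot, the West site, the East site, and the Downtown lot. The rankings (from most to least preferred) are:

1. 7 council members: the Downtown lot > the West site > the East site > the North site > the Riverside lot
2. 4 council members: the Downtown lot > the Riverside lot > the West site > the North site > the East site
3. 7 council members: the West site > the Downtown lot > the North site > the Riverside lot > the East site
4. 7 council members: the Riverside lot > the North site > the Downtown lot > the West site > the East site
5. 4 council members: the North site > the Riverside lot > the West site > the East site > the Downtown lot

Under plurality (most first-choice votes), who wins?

First-place votes: the North site 4, the Riverside lot 7, the West site 7, the East site 0, the Downtown lot 11.
the Downtown lot has the most first-place votes.

the Downtown lot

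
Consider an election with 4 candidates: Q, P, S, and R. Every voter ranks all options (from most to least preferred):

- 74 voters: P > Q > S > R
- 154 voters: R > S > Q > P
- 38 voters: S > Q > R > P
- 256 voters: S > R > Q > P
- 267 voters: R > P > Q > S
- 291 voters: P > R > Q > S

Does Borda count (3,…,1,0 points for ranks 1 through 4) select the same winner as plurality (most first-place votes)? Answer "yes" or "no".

Borda — scores: Q 1192, P 1629, S 1264, R 2395. Winner: R.
Plurality — first-place votes: Q 0, P 365, S 294, R 421. Winner: R.
The two methods agree.

yes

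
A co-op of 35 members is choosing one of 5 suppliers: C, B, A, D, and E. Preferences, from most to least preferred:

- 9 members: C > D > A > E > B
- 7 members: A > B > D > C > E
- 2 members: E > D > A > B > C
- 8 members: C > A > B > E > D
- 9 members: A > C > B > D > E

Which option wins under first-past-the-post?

First-place votes: C 17, B 0, A 16, D 0, E 2.
C has the most first-place votes.

C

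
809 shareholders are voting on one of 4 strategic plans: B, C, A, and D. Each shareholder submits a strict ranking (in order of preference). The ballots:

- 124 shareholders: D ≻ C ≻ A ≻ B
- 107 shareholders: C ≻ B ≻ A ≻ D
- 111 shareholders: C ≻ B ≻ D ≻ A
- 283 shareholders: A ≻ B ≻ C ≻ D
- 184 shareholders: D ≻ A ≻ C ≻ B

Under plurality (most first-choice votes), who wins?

D

First-place votes: B 0, C 218, A 283, D 308.
D has the most first-place votes.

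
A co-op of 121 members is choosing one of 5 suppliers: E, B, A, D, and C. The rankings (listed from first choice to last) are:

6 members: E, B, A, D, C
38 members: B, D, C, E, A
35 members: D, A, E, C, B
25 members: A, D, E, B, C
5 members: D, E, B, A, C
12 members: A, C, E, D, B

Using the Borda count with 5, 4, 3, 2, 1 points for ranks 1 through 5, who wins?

D

E: 6·5 + 38·2 + 35·3 + 25·3 + 5·4 + 12·3 = 342
B: 6·4 + 38·5 + 35·1 + 25·2 + 5·3 + 12·1 = 326
A: 6·3 + 38·1 + 35·4 + 25·5 + 5·2 + 12·5 = 391
D: 6·2 + 38·4 + 35·5 + 25·4 + 5·5 + 12·2 = 488
C: 6·1 + 38·3 + 35·2 + 25·1 + 5·1 + 12·4 = 268
D has the highest Borda score (488).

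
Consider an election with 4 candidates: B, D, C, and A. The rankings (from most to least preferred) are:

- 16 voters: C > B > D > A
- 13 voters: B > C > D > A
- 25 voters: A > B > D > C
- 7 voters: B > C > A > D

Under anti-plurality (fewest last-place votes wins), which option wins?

B

Last-place votes: B 0, D 7, C 25, A 29.
B is ranked last by the fewest voters, so B wins.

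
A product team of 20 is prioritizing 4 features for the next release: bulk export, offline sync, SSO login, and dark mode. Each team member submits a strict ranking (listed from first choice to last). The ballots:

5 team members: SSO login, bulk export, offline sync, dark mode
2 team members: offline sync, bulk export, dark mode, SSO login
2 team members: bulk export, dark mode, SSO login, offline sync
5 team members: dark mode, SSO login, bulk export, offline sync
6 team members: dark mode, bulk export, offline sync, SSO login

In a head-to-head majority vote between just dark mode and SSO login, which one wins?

dark mode

Voters preferring dark mode to SSO login: 15; preferring SSO login to dark mode: 5.
dark mode wins the head-to-head.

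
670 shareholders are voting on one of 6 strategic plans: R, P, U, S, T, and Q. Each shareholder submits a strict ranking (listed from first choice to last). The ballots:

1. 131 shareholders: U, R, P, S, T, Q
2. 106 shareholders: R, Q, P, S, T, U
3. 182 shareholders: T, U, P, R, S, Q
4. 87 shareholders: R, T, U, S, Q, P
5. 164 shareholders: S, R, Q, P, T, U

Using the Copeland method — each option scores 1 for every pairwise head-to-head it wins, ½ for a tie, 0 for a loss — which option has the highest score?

R: beats P, U, S, T, and Q → score 5.
P: beats S and T; loses to R, U, and Q → score 2.
U: beats P, S, and Q; loses to R and T → score 3.
S: beats T and Q; loses to R, P, and U → score 2.
T: beats U and Q; loses to R, P, and S → score 2.
Q: beats P; loses to R, U, S, and T → score 1.
R has the best pairwise record.

R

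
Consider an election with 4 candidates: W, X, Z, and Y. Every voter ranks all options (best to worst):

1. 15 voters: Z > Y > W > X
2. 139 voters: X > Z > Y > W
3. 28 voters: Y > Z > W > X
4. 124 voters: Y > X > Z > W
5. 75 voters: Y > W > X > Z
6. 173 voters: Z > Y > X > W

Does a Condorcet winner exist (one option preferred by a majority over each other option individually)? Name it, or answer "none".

none

Checking pairwise contests:
X beats W 436–118.
Y beats X 415–139.
X beats Z 338–216.
Z beats Y 327–227.
Every option loses at least one head-to-head, so there is no Condorcet winner.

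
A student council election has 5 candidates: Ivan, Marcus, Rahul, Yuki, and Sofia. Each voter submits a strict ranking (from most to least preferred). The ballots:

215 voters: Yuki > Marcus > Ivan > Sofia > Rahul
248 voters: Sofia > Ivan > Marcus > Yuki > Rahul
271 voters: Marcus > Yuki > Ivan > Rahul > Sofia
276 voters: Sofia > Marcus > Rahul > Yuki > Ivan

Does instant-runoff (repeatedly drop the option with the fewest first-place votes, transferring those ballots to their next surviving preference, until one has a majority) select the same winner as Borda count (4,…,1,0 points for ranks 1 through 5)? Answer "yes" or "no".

no

Instant-runoff — R1 Ivan 0, Marcus 271, Rahul 0, Yuki 215, Sofia 524 (Sofia winner). Winner: Sofia.
Borda — scores: Ivan 1716, Marcus 3053, Rahul 823, Yuki 2197, Sofia 2311. Winner: Marcus.
The two methods disagree.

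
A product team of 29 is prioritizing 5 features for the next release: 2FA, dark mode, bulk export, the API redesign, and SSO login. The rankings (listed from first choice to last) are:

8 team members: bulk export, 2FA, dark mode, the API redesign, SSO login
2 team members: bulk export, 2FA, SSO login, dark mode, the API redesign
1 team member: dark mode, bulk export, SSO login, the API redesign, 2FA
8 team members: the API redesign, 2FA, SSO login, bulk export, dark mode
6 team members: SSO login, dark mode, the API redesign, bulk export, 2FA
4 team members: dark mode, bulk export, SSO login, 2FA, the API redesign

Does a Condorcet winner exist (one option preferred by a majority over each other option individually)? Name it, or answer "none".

bulk export

bulk export vs 2FA: 21–8 for bulk export.
bulk export vs dark mode: 18–11 for bulk export.
bulk export vs the API redesign: 15–14 for bulk export.
bulk export vs SSO login: 15–14 for bulk export.
bulk export beats every other option head-to-head.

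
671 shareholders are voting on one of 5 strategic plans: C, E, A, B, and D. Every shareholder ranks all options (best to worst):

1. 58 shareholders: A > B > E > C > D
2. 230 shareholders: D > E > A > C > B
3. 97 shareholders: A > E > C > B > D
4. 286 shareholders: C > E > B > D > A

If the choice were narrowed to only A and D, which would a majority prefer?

Voters preferring A to D: 155; preferring D to A: 516.
D wins the head-to-head.

D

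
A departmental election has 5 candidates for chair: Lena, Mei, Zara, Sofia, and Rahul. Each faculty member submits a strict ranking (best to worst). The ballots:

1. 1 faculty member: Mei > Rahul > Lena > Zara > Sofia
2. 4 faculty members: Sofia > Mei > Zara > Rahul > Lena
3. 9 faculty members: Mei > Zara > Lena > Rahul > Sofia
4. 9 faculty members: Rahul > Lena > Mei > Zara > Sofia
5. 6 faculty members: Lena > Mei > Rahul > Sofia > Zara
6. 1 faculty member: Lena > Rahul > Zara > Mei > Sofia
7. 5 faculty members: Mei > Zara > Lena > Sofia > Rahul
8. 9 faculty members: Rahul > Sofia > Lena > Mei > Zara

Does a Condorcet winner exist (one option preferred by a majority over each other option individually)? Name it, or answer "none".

none

Checking pairwise contests:
Rahul beats Lena 23–21.
Lena beats Mei 25–19.
Lena beats Zara 26–18.
Lena beats Sofia 31–13.
Mei beats Rahul 25–19.
Every option loses at least one head-to-head, so there is no Condorcet winner.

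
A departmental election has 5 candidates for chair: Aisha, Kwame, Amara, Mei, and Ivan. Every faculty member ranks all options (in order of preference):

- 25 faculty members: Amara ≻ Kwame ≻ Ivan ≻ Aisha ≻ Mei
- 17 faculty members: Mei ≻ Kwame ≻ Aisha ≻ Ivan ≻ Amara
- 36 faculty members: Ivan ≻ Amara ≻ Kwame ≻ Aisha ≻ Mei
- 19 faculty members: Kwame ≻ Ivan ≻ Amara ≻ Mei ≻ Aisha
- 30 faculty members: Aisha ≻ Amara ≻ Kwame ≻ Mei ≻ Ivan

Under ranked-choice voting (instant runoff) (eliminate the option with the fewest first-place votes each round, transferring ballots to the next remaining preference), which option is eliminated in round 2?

Round 1: Aisha 30, Kwame 19, Amara 25, Mei 17, Ivan 36. Eliminate Mei.
Round 2: Aisha 30, Kwame 36, Amara 25, Ivan 36. Eliminate Amara.

Amara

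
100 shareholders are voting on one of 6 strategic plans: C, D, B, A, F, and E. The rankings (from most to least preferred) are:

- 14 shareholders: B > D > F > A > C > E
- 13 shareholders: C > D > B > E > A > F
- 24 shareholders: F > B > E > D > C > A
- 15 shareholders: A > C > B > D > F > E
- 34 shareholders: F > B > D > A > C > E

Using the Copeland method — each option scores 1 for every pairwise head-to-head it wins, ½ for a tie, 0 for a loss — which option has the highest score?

C: beats E; loses to D, B, A, and F → score 1.
D: beats C, A, and E; loses to B and F → score 3.
B: beats C, D, A, and E; loses to F → score 4.
A: beats C and E; loses to D, B, and F → score 2.
F: beats C, D, B, A, and E → score 5.
E: loses to C, D, B, A, and F → score 0.
F has the best pairwise record.

F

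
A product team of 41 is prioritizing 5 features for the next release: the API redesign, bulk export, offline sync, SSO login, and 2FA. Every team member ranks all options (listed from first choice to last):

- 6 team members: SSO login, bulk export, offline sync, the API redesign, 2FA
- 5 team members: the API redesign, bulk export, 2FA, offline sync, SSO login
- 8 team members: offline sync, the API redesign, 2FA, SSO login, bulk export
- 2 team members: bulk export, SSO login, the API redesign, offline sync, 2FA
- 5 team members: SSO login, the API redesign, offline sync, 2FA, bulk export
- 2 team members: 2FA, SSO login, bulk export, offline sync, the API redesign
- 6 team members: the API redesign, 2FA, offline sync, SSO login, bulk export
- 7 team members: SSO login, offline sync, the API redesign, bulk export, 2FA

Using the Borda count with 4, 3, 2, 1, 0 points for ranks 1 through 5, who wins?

the API redesign

the API redesign: 6·1 + 5·4 + 8·3 + 2·2 + 5·3 + 2·0 + 6·4 + 7·2 = 107
bulk export: 6·3 + 5·3 + 8·0 + 2·4 + 5·0 + 2·2 + 6·0 + 7·1 = 52
offline sync: 6·2 + 5·1 + 8·4 + 2·1 + 5·2 + 2·1 + 6·2 + 7·3 = 96
SSO login: 6·4 + 5·0 + 8·1 + 2·3 + 5·4 + 2·3 + 6·1 + 7·4 = 98
2FA: 6·0 + 5·2 + 8·2 + 2·0 + 5·1 + 2·4 + 6·3 + 7·0 = 57
the API redesign has the highest Borda score (107).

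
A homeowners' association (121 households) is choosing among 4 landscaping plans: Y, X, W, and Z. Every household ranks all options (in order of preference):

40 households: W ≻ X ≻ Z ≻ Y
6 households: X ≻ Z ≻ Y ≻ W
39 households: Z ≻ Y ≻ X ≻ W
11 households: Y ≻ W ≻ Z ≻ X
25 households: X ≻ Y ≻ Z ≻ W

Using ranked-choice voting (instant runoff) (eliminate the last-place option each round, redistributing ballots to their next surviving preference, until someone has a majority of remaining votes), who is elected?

Round 1: Y 11, X 31, W 40, Z 39. Eliminate Y.
Round 2: X 31, W 51, Z 39. Eliminate X.
Round 3: W 51, Z 70. Z has a majority.

Z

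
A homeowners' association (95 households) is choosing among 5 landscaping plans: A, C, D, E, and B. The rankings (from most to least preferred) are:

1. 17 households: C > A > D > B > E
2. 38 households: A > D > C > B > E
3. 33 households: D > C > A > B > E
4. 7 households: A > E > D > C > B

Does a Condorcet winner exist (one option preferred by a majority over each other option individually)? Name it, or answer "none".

none

Checking pairwise contests:
C beats A 50–45.
D beats C 78–17.
A beats D 62–33.
A beats E 95–0.
A beats B 95–0.
Every option loses at least one head-to-head, so there is no Condorcet winner.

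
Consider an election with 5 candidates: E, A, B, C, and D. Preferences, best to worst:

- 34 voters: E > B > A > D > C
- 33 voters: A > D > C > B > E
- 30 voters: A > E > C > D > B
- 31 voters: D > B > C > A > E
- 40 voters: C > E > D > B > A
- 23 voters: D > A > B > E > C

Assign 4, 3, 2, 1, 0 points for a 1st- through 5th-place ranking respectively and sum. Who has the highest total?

E: 34·4 + 33·0 + 30·3 + 31·0 + 40·3 + 23·1 = 369
A: 34·2 + 33·4 + 30·4 + 31·1 + 40·0 + 23·3 = 420
B: 34·3 + 33·1 + 30·0 + 31·3 + 40·1 + 23·2 = 314
C: 34·0 + 33·2 + 30·2 + 31·2 + 40·4 + 23·0 = 348
D: 34·1 + 33·3 + 30·1 + 31·4 + 40·2 + 23·4 = 459
D has the highest Borda score (459).

D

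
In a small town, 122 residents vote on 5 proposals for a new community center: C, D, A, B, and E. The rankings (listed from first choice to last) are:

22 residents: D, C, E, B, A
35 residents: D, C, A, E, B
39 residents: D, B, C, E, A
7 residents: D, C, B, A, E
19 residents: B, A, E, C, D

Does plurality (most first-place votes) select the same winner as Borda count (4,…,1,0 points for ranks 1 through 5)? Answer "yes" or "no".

Plurality — first-place votes: C 0, D 103, A 0, B 19, E 0. Winner: D.
Borda — scores: C 289, D 412, A 134, B 229, E 156. Winner: D.
The two methods agree.

yes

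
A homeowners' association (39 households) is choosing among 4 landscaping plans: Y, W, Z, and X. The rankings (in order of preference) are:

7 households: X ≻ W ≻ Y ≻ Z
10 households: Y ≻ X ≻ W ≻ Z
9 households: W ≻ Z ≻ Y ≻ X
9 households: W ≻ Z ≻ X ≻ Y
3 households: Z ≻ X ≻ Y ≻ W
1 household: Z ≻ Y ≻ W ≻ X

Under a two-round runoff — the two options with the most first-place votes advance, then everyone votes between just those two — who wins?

W

Round 1 first-place votes: Y 10, W 18, Z 4, X 7.
W and Y advance.
Runoff: W is preferred to Y by 25 voters; Y by 14.
W wins the runoff.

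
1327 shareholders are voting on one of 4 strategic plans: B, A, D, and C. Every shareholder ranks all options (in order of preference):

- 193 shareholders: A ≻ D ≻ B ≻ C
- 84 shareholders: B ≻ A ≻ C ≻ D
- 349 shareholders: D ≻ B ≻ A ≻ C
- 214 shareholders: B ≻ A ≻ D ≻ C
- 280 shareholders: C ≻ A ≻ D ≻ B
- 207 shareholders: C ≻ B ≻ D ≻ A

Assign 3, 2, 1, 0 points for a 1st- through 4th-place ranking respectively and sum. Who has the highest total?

B: 193·1 + 84·3 + 349·2 + 214·3 + 280·0 + 207·2 = 2199
A: 193·3 + 84·2 + 349·1 + 214·2 + 280·2 + 207·0 = 2084
D: 193·2 + 84·0 + 349·3 + 214·1 + 280·1 + 207·1 = 2134
C: 193·0 + 84·1 + 349·0 + 214·0 + 280·3 + 207·3 = 1545
B has the highest Borda score (2199).

B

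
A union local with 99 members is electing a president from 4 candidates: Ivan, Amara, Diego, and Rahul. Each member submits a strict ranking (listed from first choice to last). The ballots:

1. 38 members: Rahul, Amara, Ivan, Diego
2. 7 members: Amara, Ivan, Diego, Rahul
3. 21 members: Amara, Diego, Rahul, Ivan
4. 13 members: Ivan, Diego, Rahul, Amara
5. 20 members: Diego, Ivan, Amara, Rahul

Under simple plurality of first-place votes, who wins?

First-place votes: Ivan 13, Amara 28, Diego 20, Rahul 38.
Rahul has the most first-place votes.

Rahul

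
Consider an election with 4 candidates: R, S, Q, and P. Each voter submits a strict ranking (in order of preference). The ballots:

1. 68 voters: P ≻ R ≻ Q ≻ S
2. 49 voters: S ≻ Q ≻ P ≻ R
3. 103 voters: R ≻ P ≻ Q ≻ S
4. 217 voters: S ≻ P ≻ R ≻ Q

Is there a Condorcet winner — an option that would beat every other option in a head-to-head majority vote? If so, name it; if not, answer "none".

S vs R: 266–171 for S.
S vs Q: 266–171 for S.
S vs P: 266–171 for S.
S beats every other option head-to-head.

S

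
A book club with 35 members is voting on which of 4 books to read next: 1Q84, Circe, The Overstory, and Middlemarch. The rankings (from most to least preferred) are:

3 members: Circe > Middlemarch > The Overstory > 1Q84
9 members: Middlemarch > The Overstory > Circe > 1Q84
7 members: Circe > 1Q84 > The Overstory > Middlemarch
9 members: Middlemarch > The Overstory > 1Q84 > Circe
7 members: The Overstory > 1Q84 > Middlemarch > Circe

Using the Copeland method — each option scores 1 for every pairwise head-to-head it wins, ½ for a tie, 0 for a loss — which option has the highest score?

1Q84: loses to Circe, The Overstory, and Middlemarch → score 0.
Circe: beats 1Q84; loses to The Overstory and Middlemarch → score 1.
The Overstory: beats 1Q84 and Circe; loses to Middlemarch → score 2.
Middlemarch: beats 1Q84, Circe, and The Overstory → score 3.
Middlemarch has the best pairwise record.

Middlemarch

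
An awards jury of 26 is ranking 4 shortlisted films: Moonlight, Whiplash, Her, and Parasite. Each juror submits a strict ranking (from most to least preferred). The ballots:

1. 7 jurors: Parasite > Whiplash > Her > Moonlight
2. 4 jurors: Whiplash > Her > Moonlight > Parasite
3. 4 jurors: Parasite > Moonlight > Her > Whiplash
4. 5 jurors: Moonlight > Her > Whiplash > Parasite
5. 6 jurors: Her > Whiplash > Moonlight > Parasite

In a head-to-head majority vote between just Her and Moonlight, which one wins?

Voters preferring Her to Moonlight: 17; preferring Moonlight to Her: 9.
Her wins the head-to-head.

Her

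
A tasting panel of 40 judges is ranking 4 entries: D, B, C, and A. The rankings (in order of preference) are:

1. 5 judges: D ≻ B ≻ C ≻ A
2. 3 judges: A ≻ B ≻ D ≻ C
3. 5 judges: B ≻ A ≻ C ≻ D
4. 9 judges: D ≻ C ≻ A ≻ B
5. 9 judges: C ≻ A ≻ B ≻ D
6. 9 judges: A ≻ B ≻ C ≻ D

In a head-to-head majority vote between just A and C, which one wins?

Voters preferring A to C: 17; preferring C to A: 23.
C wins the head-to-head.

C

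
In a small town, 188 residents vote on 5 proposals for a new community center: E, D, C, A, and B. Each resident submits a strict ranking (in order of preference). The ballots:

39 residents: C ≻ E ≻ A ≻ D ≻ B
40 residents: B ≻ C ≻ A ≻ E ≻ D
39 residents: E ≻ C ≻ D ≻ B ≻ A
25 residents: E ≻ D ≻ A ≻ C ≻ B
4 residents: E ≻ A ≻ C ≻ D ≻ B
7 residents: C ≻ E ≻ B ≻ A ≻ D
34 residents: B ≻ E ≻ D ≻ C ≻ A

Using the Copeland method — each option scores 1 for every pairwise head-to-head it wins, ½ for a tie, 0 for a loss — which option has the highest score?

E: beats D, C, A, and B → score 4.
D: beats A and B; loses to E and C → score 2.
C: beats D, A, and B; loses to E → score 3.
A: loses to E, D, C, and B → score 0.
B: beats A; loses to E, D, and C → score 1.
E has the best pairwise record.

E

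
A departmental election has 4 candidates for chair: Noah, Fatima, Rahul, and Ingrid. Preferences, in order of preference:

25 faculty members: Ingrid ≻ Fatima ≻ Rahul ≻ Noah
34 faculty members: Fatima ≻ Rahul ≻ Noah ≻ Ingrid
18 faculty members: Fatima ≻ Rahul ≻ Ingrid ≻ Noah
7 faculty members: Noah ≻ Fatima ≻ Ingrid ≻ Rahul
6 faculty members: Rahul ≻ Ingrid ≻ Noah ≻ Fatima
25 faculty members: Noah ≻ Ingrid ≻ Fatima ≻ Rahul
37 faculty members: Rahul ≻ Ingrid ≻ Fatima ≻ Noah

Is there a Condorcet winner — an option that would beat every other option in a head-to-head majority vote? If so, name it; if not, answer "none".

Checking pairwise contests:
Fatima beats Noah 114–38.
Ingrid beats Fatima 93–59.
Fatima beats Rahul 109–43.
Rahul beats Ingrid 95–57.
Every option loses at least one head-to-head, so there is no Condorcet winner.

none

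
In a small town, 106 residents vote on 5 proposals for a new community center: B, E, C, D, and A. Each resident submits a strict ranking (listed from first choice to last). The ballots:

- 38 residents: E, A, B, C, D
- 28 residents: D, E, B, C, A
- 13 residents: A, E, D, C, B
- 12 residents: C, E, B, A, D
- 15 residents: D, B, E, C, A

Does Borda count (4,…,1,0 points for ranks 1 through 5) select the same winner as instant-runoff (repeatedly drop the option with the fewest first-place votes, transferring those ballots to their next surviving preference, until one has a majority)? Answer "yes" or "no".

Borda — scores: B 201, E 341, C 142, D 198, A 178. Winner: E.
Instant-runoff — R1 B 0, E 38, C 12, D 43, A 13 (B out); R2 E 38, C 12, D 43, A 13 (C out); R3 E 50, D 43, A 13 (A out); R4 E 63, D 43 (E winner). Winner: E.
The two methods agree.

yes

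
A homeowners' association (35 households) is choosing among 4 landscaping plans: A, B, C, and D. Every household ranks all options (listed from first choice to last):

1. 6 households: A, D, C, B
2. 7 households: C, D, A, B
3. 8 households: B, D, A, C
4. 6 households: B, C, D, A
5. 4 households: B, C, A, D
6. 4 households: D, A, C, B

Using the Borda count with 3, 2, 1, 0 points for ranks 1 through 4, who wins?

D

A: 6·3 + 7·1 + 8·1 + 6·0 + 4·1 + 4·2 = 45
B: 6·0 + 7·0 + 8·3 + 6·3 + 4·3 + 4·0 = 54
C: 6·1 + 7·3 + 8·0 + 6·2 + 4·2 + 4·1 = 51
D: 6·2 + 7·2 + 8·2 + 6·1 + 4·0 + 4·3 = 60
D has the highest Borda score (60).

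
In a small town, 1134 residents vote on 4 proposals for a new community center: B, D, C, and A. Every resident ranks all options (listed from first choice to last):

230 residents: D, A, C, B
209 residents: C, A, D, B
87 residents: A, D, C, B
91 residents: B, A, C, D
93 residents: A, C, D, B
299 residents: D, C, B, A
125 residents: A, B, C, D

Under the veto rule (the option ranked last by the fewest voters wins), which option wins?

Last-place votes: B 619, D 216, C 0, A 299.
C is ranked last by the fewest voters, so C wins.

C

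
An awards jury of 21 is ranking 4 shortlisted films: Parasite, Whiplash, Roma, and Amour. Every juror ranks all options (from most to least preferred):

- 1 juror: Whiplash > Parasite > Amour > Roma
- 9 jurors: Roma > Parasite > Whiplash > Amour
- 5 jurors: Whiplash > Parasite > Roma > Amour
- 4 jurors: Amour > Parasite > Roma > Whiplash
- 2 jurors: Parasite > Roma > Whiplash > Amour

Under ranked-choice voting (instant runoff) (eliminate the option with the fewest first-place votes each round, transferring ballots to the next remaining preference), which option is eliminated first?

Round 1: Parasite 2, Whiplash 6, Roma 9, Amour 4. Eliminate Parasite.

Parasite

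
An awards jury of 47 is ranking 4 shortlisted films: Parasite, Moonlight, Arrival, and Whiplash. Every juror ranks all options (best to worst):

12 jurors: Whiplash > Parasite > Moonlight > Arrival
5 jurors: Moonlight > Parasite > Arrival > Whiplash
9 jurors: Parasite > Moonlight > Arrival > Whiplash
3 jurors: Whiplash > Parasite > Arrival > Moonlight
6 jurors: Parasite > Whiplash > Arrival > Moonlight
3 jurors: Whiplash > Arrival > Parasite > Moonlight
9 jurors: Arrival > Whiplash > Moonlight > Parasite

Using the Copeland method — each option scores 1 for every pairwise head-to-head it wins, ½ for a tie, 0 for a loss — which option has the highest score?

Parasite: beats Moonlight and Arrival; loses to Whiplash → score 2.
Moonlight: beats Arrival; loses to Parasite and Whiplash → score 1.
Arrival: loses to Parasite, Moonlight, and Whiplash → score 0.
Whiplash: beats Parasite, Moonlight, and Arrival → score 3.
Whiplash has the best pairwise record.

Whiplash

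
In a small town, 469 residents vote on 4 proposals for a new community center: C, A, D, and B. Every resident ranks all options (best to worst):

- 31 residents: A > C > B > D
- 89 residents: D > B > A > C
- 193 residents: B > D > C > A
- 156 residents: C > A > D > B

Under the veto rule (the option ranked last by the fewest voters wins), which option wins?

Last-place votes: C 89, A 193, D 31, B 156.
D is ranked last by the fewest voters, so D wins.

D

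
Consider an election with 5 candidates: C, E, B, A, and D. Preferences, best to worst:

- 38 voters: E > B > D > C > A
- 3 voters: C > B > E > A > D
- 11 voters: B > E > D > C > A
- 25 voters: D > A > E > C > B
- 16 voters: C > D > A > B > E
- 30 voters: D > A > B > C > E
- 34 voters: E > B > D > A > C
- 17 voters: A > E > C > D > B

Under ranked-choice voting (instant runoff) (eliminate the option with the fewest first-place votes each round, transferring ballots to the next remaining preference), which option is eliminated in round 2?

A

Round 1: C 19, E 72, B 11, A 17, D 55. Eliminate B.
Round 2: C 19, E 83, A 17, D 55. Eliminate A.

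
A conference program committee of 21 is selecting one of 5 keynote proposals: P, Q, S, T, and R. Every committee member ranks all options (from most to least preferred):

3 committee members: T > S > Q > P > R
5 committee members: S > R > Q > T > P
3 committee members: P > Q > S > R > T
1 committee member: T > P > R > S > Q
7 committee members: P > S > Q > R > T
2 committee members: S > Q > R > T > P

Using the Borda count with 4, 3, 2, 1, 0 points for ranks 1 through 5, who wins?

S

P: 3·1 + 5·0 + 3·4 + 1·3 + 7·4 + 2·0 = 46
Q: 3·2 + 5·2 + 3·3 + 1·0 + 7·2 + 2·3 = 45
S: 3·3 + 5·4 + 3·2 + 1·1 + 7·3 + 2·4 = 65
T: 3·4 + 5·1 + 3·0 + 1·4 + 7·0 + 2·1 = 23
R: 3·0 + 5·3 + 3·1 + 1·2 + 7·1 + 2·2 = 31
S has the highest Borda score (65).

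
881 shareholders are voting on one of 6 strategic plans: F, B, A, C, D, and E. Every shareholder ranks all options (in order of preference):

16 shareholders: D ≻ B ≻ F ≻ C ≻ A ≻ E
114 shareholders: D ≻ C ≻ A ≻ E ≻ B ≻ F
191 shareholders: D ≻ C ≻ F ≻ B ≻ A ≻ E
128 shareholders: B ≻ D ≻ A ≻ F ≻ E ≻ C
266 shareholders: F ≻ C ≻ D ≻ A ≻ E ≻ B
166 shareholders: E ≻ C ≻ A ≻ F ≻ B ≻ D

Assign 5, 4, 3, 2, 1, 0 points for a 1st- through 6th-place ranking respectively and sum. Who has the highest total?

C

F: 16·3 + 114·0 + 191·3 + 128·2 + 266·5 + 166·2 = 2539
B: 16·4 + 114·1 + 191·2 + 128·5 + 266·0 + 166·1 = 1366
A: 16·1 + 114·3 + 191·1 + 128·3 + 266·2 + 166·3 = 1963
C: 16·2 + 114·4 + 191·4 + 128·0 + 266·4 + 166·4 = 2980
D: 16·5 + 114·5 + 191·5 + 128·4 + 266·3 + 166·0 = 2915
E: 16·0 + 114·2 + 191·0 + 128·1 + 266·1 + 166·5 = 1452
C has the highest Borda score (2980).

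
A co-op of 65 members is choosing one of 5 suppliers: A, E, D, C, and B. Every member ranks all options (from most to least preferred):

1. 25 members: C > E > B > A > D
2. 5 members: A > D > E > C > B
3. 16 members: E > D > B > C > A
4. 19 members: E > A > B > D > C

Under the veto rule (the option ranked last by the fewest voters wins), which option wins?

Last-place votes: A 16, E 0, D 25, C 19, B 5.
E is ranked last by the fewest voters, so E wins.

E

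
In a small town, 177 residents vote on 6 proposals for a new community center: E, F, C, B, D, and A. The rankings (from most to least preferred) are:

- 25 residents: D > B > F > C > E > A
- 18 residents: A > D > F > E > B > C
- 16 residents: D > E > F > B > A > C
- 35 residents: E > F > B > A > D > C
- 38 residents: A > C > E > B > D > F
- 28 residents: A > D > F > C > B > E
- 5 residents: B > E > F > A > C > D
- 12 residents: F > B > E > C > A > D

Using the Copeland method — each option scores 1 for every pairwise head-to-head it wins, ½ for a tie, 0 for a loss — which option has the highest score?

E: beats F, B, D, and A; loses to C → score 4.
F: beats C, B, and A; loses to E and D → score 3.
C: beats E; loses to F, B, D, and A → score 1.
B: beats C, D, and A; loses to E and F → score 3.
D: beats F and C; loses to E, B, and A → score 2.
A: beats C and D; loses to E, F, and B → score 2.
E has the best pairwise record.

E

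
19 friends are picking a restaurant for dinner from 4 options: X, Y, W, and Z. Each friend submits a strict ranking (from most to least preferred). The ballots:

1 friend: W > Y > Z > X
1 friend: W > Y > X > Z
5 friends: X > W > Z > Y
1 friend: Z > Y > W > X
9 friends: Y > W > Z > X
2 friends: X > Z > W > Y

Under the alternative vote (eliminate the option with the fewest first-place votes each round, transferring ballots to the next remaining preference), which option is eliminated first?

Round 1: X 7, Y 9, W 2, Z 1. Eliminate Z.

Z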